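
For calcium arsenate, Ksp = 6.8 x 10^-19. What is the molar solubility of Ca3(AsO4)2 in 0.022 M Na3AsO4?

Ca3(AsO4)2(s) ⇌ 3 Ca^2+ + 2 AsO4^3-
Ksp = [Ca^2+]^3[AsO4^3-]^2
Let s = moles of Ca3(AsO4)2 that dissolve per litre. [Ca^2+] = 3s, [AsO4^3-] = 0.022 + 2s ≈ 0.022 (Ksp is small, so little additional dissolves).
Ksp ≈ (3s)^3 × (0.022)^2
s = 3.7 × 10^-6 M
Check: 2s = 7.5 × 10^-6 ≪ 0.022, so the approximation is valid.

s = 3.7 x 10^-6 M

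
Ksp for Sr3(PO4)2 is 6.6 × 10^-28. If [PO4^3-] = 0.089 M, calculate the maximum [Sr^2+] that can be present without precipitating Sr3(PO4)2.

4.4 x 10^-9 M

Sr3(PO4)2(s) <=> 3 Sr^2+(aq) + 2 PO4^3-(aq)
Ksp = [Sr^2+]^3[PO4^3-]^2
Precipitation begins when Q = Ksp. With [PO4^3-] = 0.089 M:
6.6 × 10^-28 = (0.089)^2 × [Sr^2+]^3
[Sr^2+] = (6.6 × 10^-28 / 7.92 × 10^-3)^(1/3) = 4.4 × 10^-9 M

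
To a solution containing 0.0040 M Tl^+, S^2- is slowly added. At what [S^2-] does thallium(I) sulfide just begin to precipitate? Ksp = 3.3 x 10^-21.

2.1 × 10^-16 M

Tl2S(s) ⇌ 2 Tl^+ + S^2-
Ksp = [Tl^+]^2[S^2-]
Precipitation begins when Q = Ksp. With [Tl^+] = 0.0040 M:
3.3 x 10^-21 = (0.0040)^2 × [S^2-]
[S^2-] = (3.3 x 10^-21 / 1.60 x 10^-5) = 2.1 × 10^-16 M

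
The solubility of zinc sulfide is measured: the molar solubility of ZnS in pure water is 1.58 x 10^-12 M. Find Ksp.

ZnS(s) ⇌ Zn^2+ + S^2-
For each mole of ZnS that dissolves: [Zn^2+] = s, [S^2-] = s.
Ksp = [Zn^2+][S^2-]
Ksp = s^2
Ksp = (1.58 × 10^-12)^2 = 2.50 × 10^-24

2.50 × 10^-24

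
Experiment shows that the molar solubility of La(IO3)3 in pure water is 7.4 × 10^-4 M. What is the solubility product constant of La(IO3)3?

Ksp ≈ 8.1 x 10^-12

La(IO3)3(s) ⇌ La^3+ + 3 IO3^-
Let s = molar solubility. Then [La^3+] = s and [IO3^-] = 3s.
Ksp = [La^3+][IO3^-]^3
So Ksp = s × (3s)^3 = 27s^4
With s = 7.4 × 10^-4: Ksp = 8.1 × 10^-12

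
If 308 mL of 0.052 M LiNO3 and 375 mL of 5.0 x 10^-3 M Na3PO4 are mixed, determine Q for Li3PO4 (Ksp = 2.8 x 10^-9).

3.5 × 10^-8

Total volume = 308 + 375 = 683 mL.
[Li^+] = 5.2 × 10^-2 × (308/683) = 2.34 × 10^-2 M
[PO4^3-] = 5.0 x 10^-3 × (375/683) = 2.75 × 10^-3 M
Li3PO4(s) <=> 3 Li^+(aq) + PO4^3-(aq), so Q = [Li^+]^3[PO4^3-]
Q = (2.34 × 10^-2)^3(2.75 × 10^-3) = 3.5 × 10^-8
Q > Ksp, so Li3PO4 will precipitate.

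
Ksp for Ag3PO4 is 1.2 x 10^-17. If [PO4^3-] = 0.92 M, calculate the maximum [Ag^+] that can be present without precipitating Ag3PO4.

[Ag^+] ≈ 2.4 x 10^-6 M

Ag3PO4(s) <=> 3 Ag^+(aq) + PO4^3-(aq)
Ksp = [Ag^+]^3[PO4^3-]
Precipitation begins when Q = Ksp. With [PO4^3-] = 0.92 M:
1.2 x 10^-17 = (0.92) × [Ag^+]^3
[Ag^+] = (1.2 x 10^-17 / 9.2 × 10^-1)^(1/3) = 2.4 × 10^-6 M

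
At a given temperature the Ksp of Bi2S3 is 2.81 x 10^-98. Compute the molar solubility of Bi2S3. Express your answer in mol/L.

Bi2S3(s) ⇌ 2 Bi^3+(aq) + 3 S^2-(aq)
Ksp = [Bi^3+]^2[S^2-]^3
Let s = molar solubility. Then [Bi^3+] = 2s and [S^2-] = 3s.
So Ksp = (2s)^2 × (3s)^3 = 108s^5
Solving, s = (2.81 x 10^-98/108)^(1/5) = 1.21 × 10^-20 M

s ≈ 1.21e-20 M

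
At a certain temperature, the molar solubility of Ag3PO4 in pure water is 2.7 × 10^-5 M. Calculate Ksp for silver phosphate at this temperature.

Ksp ≈ 1.4e-17

Ag3PO4(s) <=> 3 Ag^+(aq) + PO4^3-(aq)
Let s = molar solubility. Then [Ag^+] = 3s and [PO4^3-] = s.
Ksp = [Ag^+]^3[PO4^3-]
So Ksp = (3s)^3 × s = 27s^4
Ksp = 27 × (2.7 x 10^-5)^4 = 1.4 × 10^-17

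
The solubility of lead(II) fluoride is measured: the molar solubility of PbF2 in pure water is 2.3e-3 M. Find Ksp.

PbF2(s) ⇌ Pb^2+ + 2 F^-
With molar solubility s: [Pb^2+] = s, [F^-] = 2s.
Ksp = [Pb^2+][F^-]^2
So Ksp = s × (2s)^2 = 4s^3
Ksp = 4 × (2.3 x 10^-3)^3 = 4.9 × 10^-8

4.9e-8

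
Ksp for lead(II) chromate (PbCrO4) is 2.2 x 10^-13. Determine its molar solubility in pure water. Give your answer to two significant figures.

PbCrO4(s) <=> Pb^2+ + CrO4^2-
Ksp = [Pb^2+][CrO4^2-]
If s mol/L of PbCrO4 dissolves, [Pb^2+] = s and [CrO4^2-] = s.
Ksp = s × s = s^2
s = √(2.2 x 10^-13) = 4.7 × 10^-7 M

s = 4.7e-7 M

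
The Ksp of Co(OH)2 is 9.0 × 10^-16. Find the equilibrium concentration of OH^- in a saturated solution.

[OH^-] ≈ 1.2e-5 M

Co(OH)2(s) ⇌ Co^2+(aq) + 2 OH^-(aq)
Ksp = [Co^2+][OH^-]^2
With molar solubility s: [Co^2+] = s, [OH^-] = 2s.
Ksp = s(2s)^2 = 4s^3
Solving, s = (9.0 × 10^-16/4)^(1/3) = 6.08 × 10^-6 M
[OH^-] = 2s = 1.2 × 10^-5 M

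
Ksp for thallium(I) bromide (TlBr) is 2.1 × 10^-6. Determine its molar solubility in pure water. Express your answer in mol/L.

TlBr(s) ⇌ Tl^+ + Br^-
Ksp = [Tl^+][Br^-]
If s mol/L of TlBr dissolves, [Tl^+] = s and [Br^-] = s.
Ksp = (s)(s) = s^2
s = (2.1 × 10^-6)^(1/2) = 1.4 × 10^-3 M

s = 1.4 x 10^-3 M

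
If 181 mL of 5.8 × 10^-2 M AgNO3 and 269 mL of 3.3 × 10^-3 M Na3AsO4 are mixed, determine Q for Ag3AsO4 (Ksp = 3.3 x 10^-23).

Q = 2.5e-8

Total volume = 181 + 269 = 450 mL.
[Ag^+] = 5.8 × 10^-2 × (181/450) = 2.33 × 10^-2 M
[AsO4^3-] = 3.3 × 10^-3 × (269/450) = 1.97 × 10^-3 M
Ag3AsO4(s) <=> 3 Ag^+(aq) + AsO4^3-(aq), so Q = [Ag^+]^3[AsO4^3-]
Q = (2.33 × 10^-2)^3(1.97 x 10^-3) = 2.5 × 10^-8
Q > Ksp, so Ag3AsO4 will precipitate.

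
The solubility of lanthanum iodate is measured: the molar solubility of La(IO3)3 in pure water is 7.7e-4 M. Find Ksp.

La(IO3)3(s) <=> La^3+ + 3 IO3^-
For each mole of La(IO3)3 that dissolves: [La^3+] = s, [IO3^-] = 3s.
Ksp = [La^3+][IO3^-]^3
Substituting: Ksp = s(3s)^3 = 27s^4
Ksp = 27 × (7.7 x 10^-4)^4 = 9.5 × 10^-12

Ksp ≈ 9.5 × 10^-12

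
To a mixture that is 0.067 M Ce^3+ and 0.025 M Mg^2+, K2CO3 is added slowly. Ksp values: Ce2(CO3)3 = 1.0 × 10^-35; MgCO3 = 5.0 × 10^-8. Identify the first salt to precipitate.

Ce2(CO3)3

Precipitation of each salt starts when its ion product equals its Ksp.
For Ce2(CO3)3: 1.0 × 10^-35 = (0.067)^2 × [CO3^2-]^3  ⇒  [CO3^2-] = 1.3 × 10^-11 M.
For MgCO3: 5.0 × 10^-8 = 0.025 × [CO3^2-]  ⇒  [CO3^2-] = 2.0 x 10^-6 M.
The salt with the lower threshold [CO3^2-] precipitates first: Ce2(CO3)3.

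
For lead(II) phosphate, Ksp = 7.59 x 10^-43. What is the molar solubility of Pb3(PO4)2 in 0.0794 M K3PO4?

Pb3(PO4)2(s) ⇌ 3 Pb^2+(aq) + 2 PO4^3-(aq)
Ksp = [Pb^2+]^3[PO4^3-]^2
Let s = moles of Pb3(PO4)2 that dissolve per litre. [Pb^2+] = 3s, [PO4^3-] = 0.0794 + 2s ≈ 0.0794 (Ksp is small, so little additional dissolves).
Ksp ≈ (3s)^3 × (0.0794)^2
s = 1.65 x 10^-14 M
Check: 2s = 3.3 x 10^-14 ≪ 0.0794, so the approximation is valid.

1.65e-14 M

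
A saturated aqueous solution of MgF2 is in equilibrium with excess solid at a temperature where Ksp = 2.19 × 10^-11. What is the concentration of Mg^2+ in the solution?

1.76 × 10^-4 M

MgF2(s) <=> Mg^2+(aq) + 2 F^-(aq)
Ksp = [Mg^2+][F^-]^2
For each mole of MgF2 that dissolves: [Mg^2+] = s, [F^-] = 2s.
Substituting: Ksp = s(2s)^2 = 4s^3
Solving, s = (2.19 × 10^-11/4)^(1/3) = 1.762 × 10^-4 M
[Mg^2+] = s = 1.76 × 10^-4 M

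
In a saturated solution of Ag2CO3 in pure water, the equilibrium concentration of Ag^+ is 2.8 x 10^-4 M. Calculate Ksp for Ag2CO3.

Ksp ≈ 1.1 × 10^-11

Ag2CO3(s) ⇌ 2 Ag^+(aq) + CO3^2-(aq)
Stoichiometry gives [CO3^2-] = (1/2)[Ag^+] = 1.40 × 10^-4 M.
Ksp = [Ag^+]^2[CO3^2-]
Ksp = (2.8 × 10^-4)^2 × 1.40 × 10^-4 = 1.1 x 10^-11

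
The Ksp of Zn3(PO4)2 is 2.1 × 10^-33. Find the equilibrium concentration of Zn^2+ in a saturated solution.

[Zn^2+] ≈ 3.4e-7 M

Zn3(PO4)2(s) ⇌ 3 Zn^2+ + 2 PO4^3-
Ksp = [Zn^2+]^3[PO4^3-]^2
With molar solubility s: [Zn^2+] = 3s, [PO4^3-] = 2s.
So Ksp = (3s)^3 × (2s)^2 = 108s^5
Solving, s = (2.1 × 10^-33/108)^(1/5) = 1.14 × 10^-7 M
[Zn^2+] = 3s = 3.4 × 10^-7 M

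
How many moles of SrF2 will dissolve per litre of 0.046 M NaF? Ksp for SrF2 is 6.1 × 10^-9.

s = 2.9 × 10^-6 M

SrF2(s) ⇌ Sr^2+(aq) + 2 F^-(aq)
Ksp = [Sr^2+][F^-]^2
If s mol/L dissolves here, [Sr^2+] = s, [F^-] = 0.046 + 2s ≈ 0.046 (since F^- from NaF dominates).
Ksp ≈ s × (0.046)^2
s = 2.9 × 10^-6 M
Check: 2s = 5.8 × 10^-6 ≪ 0.046, so the approximation is valid.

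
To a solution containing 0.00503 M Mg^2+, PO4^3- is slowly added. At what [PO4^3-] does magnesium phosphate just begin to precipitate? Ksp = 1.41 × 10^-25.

[PO4^3-] ≈ 1.05 x 10^-9 M

Mg3(PO4)2(s) <=> 3 Mg^2+(aq) + 2 PO4^3-(aq)
Ksp = [Mg^2+]^3[PO4^3-]^2
Precipitation begins when Q = Ksp. With [Mg^2+] = 0.00503 M:
1.41 × 10^-25 = (0.00503)^3 × [PO4^3-]^2
[PO4^3-] = (1.41 × 10^-25 / 1.273 x 10^-7)^(1/2) = 1.05 × 10^-9 M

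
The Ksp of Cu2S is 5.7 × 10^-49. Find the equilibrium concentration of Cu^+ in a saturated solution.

Cu2S(s) ⇌ 2 Cu^+ + S^2-
Ksp = [Cu^+]^2[S^2-]
With molar solubility s: [Cu^+] = 2s, [S^2-] = s.
Ksp = (2s)^2s = 4s^3
Solving, s = (5.7 × 10^-49/4)^(1/3) = 5.22 × 10^-17 M
[Cu^+] = 2s = 1.0 × 10^-16 M

1.0e-16 M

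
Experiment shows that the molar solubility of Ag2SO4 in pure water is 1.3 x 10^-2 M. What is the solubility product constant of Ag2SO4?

Ag2SO4(s) ⇌ 2 Ag^+(aq) + SO4^2-(aq)
With molar solubility s: [Ag^+] = 2s, [SO4^2-] = s.
Ksp = [Ag^+]^2[SO4^2-]
So Ksp = (2s)^2 × s = 4s^3
Ksp = 4 × (1.3 × 10^-2)^3 = 8.8 x 10^-6

Ksp = 8.8e-6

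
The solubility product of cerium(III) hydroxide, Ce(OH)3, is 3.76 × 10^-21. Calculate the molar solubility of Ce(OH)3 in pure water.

3.44 × 10^-6 M

Ce(OH)3(s) ⇌ Ce^3+ + 3 OH^-
Ksp = [Ce^3+][OH^-]^3
Let s = molar solubility. Then [Ce^3+] = s and [OH^-] = 3s.
Ksp = s(3s)^3 = 27s^4
Solving, s = (3.76 × 10^-21/27)^(1/4) = 3.44 × 10^-6 M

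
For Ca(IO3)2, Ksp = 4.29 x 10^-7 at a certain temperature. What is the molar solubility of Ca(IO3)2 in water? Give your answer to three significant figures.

Ca(IO3)2(s) ⇌ Ca^2+ + 2 IO3^-
Ksp = [Ca^2+][IO3^-]^2
If s mol/L of Ca(IO3)2 dissolves, [Ca^2+] = s and [IO3^-] = 2s.
Substituting: Ksp = s(2s)^2 = 4s^3
s^3 = 4.29 x 10^-7 / 4, so s = 4.75 × 10^-3 M

s = 4.75e-3 M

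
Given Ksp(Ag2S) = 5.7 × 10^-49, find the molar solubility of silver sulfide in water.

5.2 x 10^-17 M

Ag2S(s) <=> 2 Ag^+(aq) + S^2-(aq)
Ksp = [Ag^+]^2[S^2-]
If s mol/L of Ag2S dissolves, [Ag^+] = 2s and [S^2-] = s.
So Ksp = (2s)^2 × s = 4s^3
Solving, s = (5.7 × 10^-49/4)^(1/3) = 5.2 x 10^-17 M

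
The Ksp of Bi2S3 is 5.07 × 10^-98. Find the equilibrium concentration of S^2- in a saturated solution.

[S^2-] ≈ 4.09 × 10^-20 M

Bi2S3(s) ⇌ 2 Bi^3+(aq) + 3 S^2-(aq)
Ksp = [Bi^3+]^2[S^2-]^3
Let s = molar solubility. Then [Bi^3+] = 2s and [S^2-] = 3s.
Substituting: Ksp = (2s)^2(3s)^3 = 108s^5
s^5 = 5.07 × 10^-98 / 108, so s = 1.362 × 10^-20 M
[S^2-] = 3s = 4.09 × 10^-20 M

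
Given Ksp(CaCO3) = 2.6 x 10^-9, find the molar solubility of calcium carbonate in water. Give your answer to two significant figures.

5.1 × 10^-5 M

CaCO3(s) ⇌ Ca^2+ + CO3^2-
Ksp = [Ca^2+][CO3^2-]
Let s = molar solubility. Then [Ca^2+] = s and [CO3^2-] = s.
Ksp = s^2
s = (2.6 x 10^-9)^(1/2) = 5.1 × 10^-5 M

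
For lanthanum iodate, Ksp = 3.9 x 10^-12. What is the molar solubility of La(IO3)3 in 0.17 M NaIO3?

s = 7.9 x 10^-10 M

La(IO3)3(s) ⇌ La^3+(aq) + 3 IO3^-(aq)
Ksp = [La^3+][IO3^-]^3
Let s = moles of La(IO3)3 that dissolve per litre. [La^3+] = s, [IO3^-] = 0.17 + 3s ≈ 0.17 (common-ion effect: IO3^- is already 0.17 M).
Ksp ≈ s × (0.17)^3
s = 7.9 × 10^-10 M
Check: 3s = 2.4 x 10^-9 ≪ 0.17, so the approximation is valid.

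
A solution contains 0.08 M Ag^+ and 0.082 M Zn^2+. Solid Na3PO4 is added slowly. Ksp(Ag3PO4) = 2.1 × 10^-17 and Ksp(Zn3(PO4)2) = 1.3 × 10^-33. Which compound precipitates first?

Zn3(PO4)2

Precipitation of each salt starts when its ion product equals its Ksp.
For Ag3PO4: 2.1 × 10^-17 = (0.08)^3 × [PO4^3-]  ⇒  [PO4^3-] = 4.1 x 10^-14 M.
For Zn3(PO4)2: 1.3 × 10^-33 = (0.082)^3 × [PO4^3-]^2  ⇒  [PO4^3-] = 1.5 × 10^-15 M.
The salt with the lower threshold [PO4^3-] precipitates first: Zn3(PO4)2.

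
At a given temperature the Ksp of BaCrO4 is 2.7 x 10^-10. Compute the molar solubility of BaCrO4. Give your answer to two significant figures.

BaCrO4(s) ⇌ Ba^2+ + CrO4^2-
Ksp = [Ba^2+][CrO4^2-]
Let s = molar solubility. Then [Ba^2+] = s and [CrO4^2-] = s.
Ksp = s × s = s^2
s = (2.7 x 10^-10)^(1/2) = 1.6 × 10^-5 M

s = 1.6 x 10^-5 M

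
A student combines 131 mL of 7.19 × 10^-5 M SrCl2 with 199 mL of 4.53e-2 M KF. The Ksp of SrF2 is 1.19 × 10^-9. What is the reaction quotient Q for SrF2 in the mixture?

2.13e-8

Total volume = 131 + 199 = 330 mL.
[Sr^2+] = 7.19 × 10^-5 × (131/330) = 2.854 × 10^-5 M
[F^-] = 4.53 × 10^-2 × (199/330) = 2.732 × 10^-2 M
SrF2(s) <=> Sr^2+(aq) + 2 F^-(aq), so Q = [Sr^2+][F^-]^2
Q = (2.854 × 10^-5)(2.732 x 10^-2)^2 = 2.13 × 10^-8
Q > Ksp, so SrF2 will precipitate.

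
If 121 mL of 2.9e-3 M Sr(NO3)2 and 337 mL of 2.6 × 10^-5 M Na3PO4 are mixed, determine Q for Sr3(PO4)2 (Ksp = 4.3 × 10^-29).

Q ≈ 1.6 × 10^-19

Total volume = 121 + 337 = 458 mL.
[Sr^2+] = 2.9 × 10^-3 × (121/458) = 7.66 × 10^-4 M
[PO4^3-] = 2.6 x 10^-5 × (337/458) = 1.91 × 10^-5 M
Sr3(PO4)2(s) <=> 3 Sr^2+(aq) + 2 PO4^3-(aq), so Q = [Sr^2+]^3[PO4^3-]^2
Q = (7.66 x 10^-4)^3(1.91 x 10^-5)^2 = 1.6 × 10^-19
Q > Ksp, so Sr3(PO4)2 will precipitate.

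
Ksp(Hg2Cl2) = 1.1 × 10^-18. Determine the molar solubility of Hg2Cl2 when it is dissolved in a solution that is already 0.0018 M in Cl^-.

Hg2Cl2(s) <=> Hg2^2+ + 2 Cl^-
Ksp = [Hg2^2+][Cl^-]^2
Let s be the molar solubility in this solution. [Hg2^2+] = s, [Cl^-] = 0.0018 + 2s ≈ 0.0018 (since the Cl^- already present dominates).
Ksp ≈ s × (0.0018)^2
s = 3.4 × 10^-13 M
Check: 2s = 6.8 x 10^-13 ≪ 0.0018, so the approximation is valid.

s = 3.4e-13 M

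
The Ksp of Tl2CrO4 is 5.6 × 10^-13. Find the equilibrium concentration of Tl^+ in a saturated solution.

[Tl^+] = 1.0 × 10^-4 M

Tl2CrO4(s) ⇌ 2 Tl^+ + CrO4^2-
Ksp = [Tl^+]^2[CrO4^2-]
With molar solubility s: [Tl^+] = 2s, [CrO4^2-] = s.
Substituting: Ksp = (2s)^2s = 4s^3
s^3 = 5.6 × 10^-13 / 4, so s = 5.19 x 10^-5 M
[Tl^+] = 2s = 1.0 x 10^-4 M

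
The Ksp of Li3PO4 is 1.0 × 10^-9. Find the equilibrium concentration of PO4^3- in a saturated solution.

Li3PO4(s) ⇌ 3 Li^+(aq) + PO4^3-(aq)
Ksp = [Li^+]^3[PO4^3-]
With molar solubility s: [Li^+] = 3s, [PO4^3-] = s.
So Ksp = (3s)^3 × s = 27s^4
Solving, s = (1.0 × 10^-9/27)^(1/4) = 2.47 × 10^-3 M
[PO4^3-] = s = 2.5 x 10^-3 M

[PO4^3-] ≈ 2.5e-3 M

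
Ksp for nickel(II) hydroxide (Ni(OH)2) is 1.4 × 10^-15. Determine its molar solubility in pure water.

s ≈ 7.0 x 10^-6 M

Ni(OH)2(s) <=> Ni^2+(aq) + 2 OH^-(aq)
Ksp = [Ni^2+][OH^-]^2
If s mol/L of Ni(OH)2 dissolves, [Ni^2+] = s and [OH^-] = 2s.
Ksp = s(2s)^2 = 4s^3
Solving, s = (1.4 × 10^-15/4)^(1/3) = 7.0 × 10^-6 M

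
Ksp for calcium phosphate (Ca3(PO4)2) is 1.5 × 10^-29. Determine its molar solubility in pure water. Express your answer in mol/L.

Ca3(PO4)2(s) <=> 3 Ca^2+ + 2 PO4^3-
Ksp = [Ca^2+]^3[PO4^3-]^2
With molar solubility s: [Ca^2+] = 3s, [PO4^3-] = 2s.
Substituting: Ksp = (3s)^3(2s)^2 = 108s^5
s^5 = 1.5 × 10^-29 / 108, so s = 6.7 × 10^-7 M

s = 6.7 × 10^-7 M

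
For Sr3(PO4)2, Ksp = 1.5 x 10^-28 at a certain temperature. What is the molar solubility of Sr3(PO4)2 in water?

Sr3(PO4)2(s) <=> 3 Sr^2+ + 2 PO4^3-
Ksp = [Sr^2+]^3[PO4^3-]^2
If s mol/L of Sr3(PO4)2 dissolves, [Sr^2+] = 3s and [PO4^3-] = 2s.
So Ksp = (3s)^3 × (2s)^2 = 108s^5
s = (1.5 x 10^-28 / 108)^(1/5) = 1.1 × 10^-6 M

s = 1.1 × 10^-6 M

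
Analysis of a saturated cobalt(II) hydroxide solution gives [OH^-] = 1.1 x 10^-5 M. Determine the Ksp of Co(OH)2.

Co(OH)2(s) ⇌ Co^2+ + 2 OH^-
Stoichiometry gives [Co^2+] = (1/2)[OH^-] = 5.50 × 10^-6 M.
Ksp = [Co^2+][OH^-]^2
Ksp = 5.50 × 10^-6 × (1.1 × 10^-5)^2 = 6.7 × 10^-16

Ksp ≈ 6.7 x 10^-16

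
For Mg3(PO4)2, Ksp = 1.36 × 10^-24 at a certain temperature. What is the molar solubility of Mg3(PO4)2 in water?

s = 6.61 × 10^-6 M

Mg3(PO4)2(s) ⇌ 3 Mg^2+ + 2 PO4^3-
Ksp = [Mg^2+]^3[PO4^3-]^2
With molar solubility s: [Mg^2+] = 3s, [PO4^3-] = 2s.
So Ksp = (3s)^3 × (2s)^2 = 108s^5
Solving, s = (1.36 × 10^-24/108)^(1/5) = 6.61 × 10^-6 M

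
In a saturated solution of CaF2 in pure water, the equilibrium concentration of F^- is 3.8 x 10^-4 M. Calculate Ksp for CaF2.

Ksp ≈ 2.7e-11

CaF2(s) ⇌ Ca^2+(aq) + 2 F^-(aq)
Stoichiometry gives [Ca^2+] = (1/2)[F^-] = 1.90 × 10^-4 M.
Ksp = [Ca^2+][F^-]^2
Ksp = 1.90 × 10^-4 × (3.8 × 10^-4)^2 = 2.7 x 10^-11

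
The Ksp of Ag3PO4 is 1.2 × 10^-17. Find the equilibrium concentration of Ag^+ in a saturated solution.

[Ag^+] ≈ 7.7 x 10^-5 M

Ag3PO4(s) ⇌ 3 Ag^+ + PO4^3-
Ksp = [Ag^+]^3[PO4^3-]
With molar solubility s: [Ag^+] = 3s, [PO4^3-] = s.
Substituting: Ksp = (3s)^3s = 27s^4
s^4 = 1.2 × 10^-17 / 27, so s = 2.58 × 10^-5 M
[Ag^+] = 3s = 7.7 x 10^-5 M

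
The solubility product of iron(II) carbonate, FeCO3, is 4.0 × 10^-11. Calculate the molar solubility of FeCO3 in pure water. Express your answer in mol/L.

FeCO3(s) <=> Fe^2+ + CO3^2-
Ksp = [Fe^2+][CO3^2-]
Let s = molar solubility. Then [Fe^2+] = s and [CO3^2-] = s.
Ksp = s × s = s^2
s = √(4.0 × 10^-11) = 6.3 × 10^-6 M

6.3 × 10^-6 M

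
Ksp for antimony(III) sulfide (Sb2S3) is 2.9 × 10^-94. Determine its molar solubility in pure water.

Sb2S3(s) ⇌ 2 Sb^3+(aq) + 3 S^2-(aq)
Ksp = [Sb^3+]^2[S^2-]^3
If s mol/L of Sb2S3 dissolves, [Sb^3+] = 2s and [S^2-] = 3s.
So Ksp = (2s)^2 × (3s)^3 = 108s^5
Solving, s = (2.9 × 10^-94/108)^(1/5) = 7.7 x 10^-20 M

7.7e-20 M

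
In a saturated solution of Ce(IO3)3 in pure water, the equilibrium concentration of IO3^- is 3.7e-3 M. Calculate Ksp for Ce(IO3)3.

Ce(IO3)3(s) ⇌ Ce^3+ + 3 IO3^-
Stoichiometry gives [Ce^3+] = (1/3)[IO3^-] = 1.23 x 10^-3 M.
Ksp = [Ce^3+][IO3^-]^3
Ksp = 1.23 × 10^-3 × (3.7 x 10^-3)^3 = 6.2 x 10^-11

Ksp = 6.2 x 10^-11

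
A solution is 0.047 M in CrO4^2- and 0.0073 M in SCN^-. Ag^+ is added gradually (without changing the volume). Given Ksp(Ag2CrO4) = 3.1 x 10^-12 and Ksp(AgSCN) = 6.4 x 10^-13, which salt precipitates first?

Each salt begins to precipitate when Q = Ksp, i.e. when [Ag^+] reaches its threshold.
For Ag2CrO4: 3.1 x 10^-12 = 0.047 × [Ag^+]^2  ⇒  [Ag^+] = 8.1 × 10^-6 M.
For AgSCN: 6.4 x 10^-13 = 0.0073 × [Ag^+]  ⇒  [Ag^+] = 8.8 x 10^-11 M.
The salt with the lower threshold [Ag^+] precipitates first: AgSCN.

AgSCN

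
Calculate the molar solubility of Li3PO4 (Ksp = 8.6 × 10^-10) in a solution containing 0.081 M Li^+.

1.6 × 10^-6 M

Li3PO4(s) ⇌ 3 Li^+ + PO4^3-
Ksp = [Li^+]^3[PO4^3-]
Let s = moles of Li3PO4 that dissolve per litre. [Li^+] = 0.081 + 3s ≈ 0.081, [PO4^3-] = s (since the Li^+ already present dominates).
Ksp ≈ (0.081)^3 × s
s = 1.6 × 10^-6 M
Check: 3s = 4.9 × 10^-6 ≪ 0.081, so the approximation is valid.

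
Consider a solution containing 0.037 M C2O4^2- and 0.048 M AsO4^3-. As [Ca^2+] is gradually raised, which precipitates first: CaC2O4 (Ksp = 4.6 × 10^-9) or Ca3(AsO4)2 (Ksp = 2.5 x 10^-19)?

CaC2O4

Each salt begins to precipitate when Q = Ksp, i.e. when [Ca^2+] reaches its threshold.
For CaC2O4: 4.6 × 10^-9 = 0.037 × [Ca^2+]  ⇒  [Ca^2+] = 1.2 × 10^-7 M.
For Ca3(AsO4)2: 2.5 x 10^-19 = (0.048)^2 × [Ca^2+]^3  ⇒  [Ca^2+] = 4.8 × 10^-6 M.
The salt with the lower threshold [Ca^2+] precipitates first: CaC2O4.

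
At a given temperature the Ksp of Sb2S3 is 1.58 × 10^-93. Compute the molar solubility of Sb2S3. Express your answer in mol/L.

Sb2S3(s) ⇌ 2 Sb^3+ + 3 S^2-
Ksp = [Sb^3+]^2[S^2-]^3
If s mol/L of Sb2S3 dissolves, [Sb^3+] = 2s and [S^2-] = 3s.
So Ksp = (2s)^2 × (3s)^3 = 108s^5
Solving, s = (1.58 × 10^-93/108)^(1/5) = 1.08 × 10^-19 M

1.08 x 10^-19 M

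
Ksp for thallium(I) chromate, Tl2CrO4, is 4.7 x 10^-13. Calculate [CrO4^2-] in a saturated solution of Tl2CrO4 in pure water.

Tl2CrO4(s) ⇌ 2 Tl^+(aq) + CrO4^2-(aq)
Ksp = [Tl^+]^2[CrO4^2-]
With molar solubility s: [Tl^+] = 2s, [CrO4^2-] = s.
So Ksp = (2s)^2 × s = 4s^3
s^3 = 4.7 x 10^-13 / 4, so s = 4.90 × 10^-5 M
[CrO4^2-] = s = 4.9 × 10^-5 M

4.9 x 10^-5 M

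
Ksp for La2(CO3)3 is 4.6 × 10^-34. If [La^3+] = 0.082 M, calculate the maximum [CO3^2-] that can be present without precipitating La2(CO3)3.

La2(CO3)3(s) <=> 2 La^3+(aq) + 3 CO3^2-(aq)
Ksp = [La^3+]^2[CO3^2-]^3
Precipitation begins when Q = Ksp. With [La^3+] = 0.082 M:
4.6 × 10^-34 = (0.082)^2 × [CO3^2-]^3
[CO3^2-] = (4.6 × 10^-34 / 6.72 x 10^-3)^(1/3) = 4.1 × 10^-11 M

4.1 x 10^-11 M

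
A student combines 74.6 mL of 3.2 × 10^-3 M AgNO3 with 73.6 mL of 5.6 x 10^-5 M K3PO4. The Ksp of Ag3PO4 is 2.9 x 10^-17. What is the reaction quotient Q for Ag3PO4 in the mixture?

Total volume = 74.6 + 73.6 = 148.2 mL.
[Ag^+] = 3.2 × 10^-3 × (74.6/148.2) = 1.61 × 10^-3 M
[PO4^3-] = 5.6 × 10^-5 × (73.6/148.2) = 2.78 × 10^-5 M
Ag3PO4(s) <=> 3 Ag^+ + PO4^3-, so Q = [Ag^+]^3[PO4^3-]
Q = (1.61 × 10^-3)^3(2.78 x 10^-5) = 1.2 x 10^-13
Q > Ksp, so Ag3PO4 will precipitate.

Q ≈ 1.2 x 10^-13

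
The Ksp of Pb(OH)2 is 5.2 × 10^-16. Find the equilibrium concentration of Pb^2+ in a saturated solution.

5.1 × 10^-6 M

Pb(OH)2(s) ⇌ Pb^2+ + 2 OH^-
Ksp = [Pb^2+][OH^-]^2
With molar solubility s: [Pb^2+] = s, [OH^-] = 2s.
Ksp = s(2s)^2 = 4s^3
s^3 = 5.2 × 10^-16 / 4, so s = 5.07 × 10^-6 M
[Pb^2+] = s = 5.1 × 10^-6 M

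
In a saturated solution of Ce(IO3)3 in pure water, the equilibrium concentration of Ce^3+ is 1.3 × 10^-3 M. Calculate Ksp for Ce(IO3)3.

Ce(IO3)3(s) ⇌ Ce^3+(aq) + 3 IO3^-(aq)
Stoichiometry gives [IO3^-] = (3/1)[Ce^3+] = 3.90 x 10^-3 M.
Ksp = [Ce^3+][IO3^-]^3
Ksp = 1.3 x 10^-3 × (3.90 x 10^-3)^3 = 7.7 × 10^-11

Ksp ≈ 7.7 x 10^-11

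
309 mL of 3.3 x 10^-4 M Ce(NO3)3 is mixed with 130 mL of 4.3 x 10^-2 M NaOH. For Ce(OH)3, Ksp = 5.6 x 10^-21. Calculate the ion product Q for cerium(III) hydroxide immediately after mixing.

Total volume = 309 + 130 = 439 mL.
[Ce^3+] = 3.3 x 10^-4 × (309/439) = 2.32 × 10^-4 M
[OH^-] = 4.3 × 10^-2 × (130/439) = 1.27 x 10^-2 M
Ce(OH)3(s) <=> Ce^3+(aq) + 3 OH^-(aq), so Q = [Ce^3+][OH^-]^3
Q = (2.32 x 10^-4)(1.27 × 10^-2)^3 = 4.8 × 10^-10
Q > Ksp, so Ce(OH)3 will precipitate.

4.8e-10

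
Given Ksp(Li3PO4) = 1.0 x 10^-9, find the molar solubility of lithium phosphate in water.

s = 2.5 × 10^-3 M

Li3PO4(s) ⇌ 3 Li^+ + PO4^3-
Ksp = [Li^+]^3[PO4^3-]
With molar solubility s: [Li^+] = 3s, [PO4^3-] = s.
So Ksp = (3s)^3 × s = 27s^4
Solving, s = (1.0 x 10^-9/27)^(1/4) = 2.5 x 10^-3 M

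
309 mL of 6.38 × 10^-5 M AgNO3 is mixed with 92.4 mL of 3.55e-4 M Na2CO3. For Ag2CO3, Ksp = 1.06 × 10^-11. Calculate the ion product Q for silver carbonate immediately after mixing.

Q ≈ 1.97e-13

Total volume = 309 + 92.4 = 401.4 mL.
[Ag^+] = 6.38 × 10^-5 × (309/401.4) = 4.911 × 10^-5 M
[CO3^2-] = 3.55 × 10^-4 × (92.4/401.4) = 8.172 x 10^-5 M
Ag2CO3(s) ⇌ 2 Ag^+(aq) + CO3^2-(aq), so Q = [Ag^+]^2[CO3^2-]
Q = (4.911 x 10^-5)^2(8.172 × 10^-5) = 1.97 × 10^-13
Q < Ksp, so no precipitate of Ag2CO3 forms.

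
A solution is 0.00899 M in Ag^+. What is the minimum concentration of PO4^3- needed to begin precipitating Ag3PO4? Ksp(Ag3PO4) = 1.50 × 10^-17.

[PO4^3-] = 2.06 × 10^-11 M

Ag3PO4(s) <=> 3 Ag^+ + PO4^3-
Ksp = [Ag^+]^3[PO4^3-]
Precipitation begins when Q = Ksp. With [Ag^+] = 0.00899 M:
1.50 × 10^-17 = (0.00899)^3 × [PO4^3-]
[PO4^3-] = (1.50 × 10^-17 / 7.266 x 10^-7) = 2.06 × 10^-11 M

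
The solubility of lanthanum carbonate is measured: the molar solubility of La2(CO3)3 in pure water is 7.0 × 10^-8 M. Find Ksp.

1.8e-34

La2(CO3)3(s) <=> 2 La^3+ + 3 CO3^2-
For each mole of La2(CO3)3 that dissolves: [La^3+] = 2s, [CO3^2-] = 3s.
Ksp = [La^3+]^2[CO3^2-]^3
Substituting: Ksp = (2s)^2(3s)^3 = 108s^5
With s = 7.0 x 10^-8: Ksp = 1.8 x 10^-34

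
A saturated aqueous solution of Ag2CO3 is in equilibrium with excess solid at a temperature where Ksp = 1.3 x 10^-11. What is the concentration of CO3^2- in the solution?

1.5e-4 M

Ag2CO3(s) <=> 2 Ag^+(aq) + CO3^2-(aq)
Ksp = [Ag^+]^2[CO3^2-]
If s mol/L of Ag2CO3 dissolves, [Ag^+] = 2s and [CO3^2-] = s.
Substituting: Ksp = (2s)^2s = 4s^3
Solving, s = (1.3 x 10^-11/4)^(1/3) = 1.48 × 10^-4 M
[CO3^2-] = s = 1.5 × 10^-4 M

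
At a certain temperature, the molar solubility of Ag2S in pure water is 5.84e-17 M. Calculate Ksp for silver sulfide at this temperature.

7.97e-49

Ag2S(s) ⇌ 2 Ag^+(aq) + S^2-(aq)
Let s = molar solubility. Then [Ag^+] = 2s and [S^2-] = s.
Ksp = [Ag^+]^2[S^2-]
Substituting: Ksp = (2s)^2s = 4s^3
With s = 5.84 × 10^-17: Ksp = 7.97 x 10^-49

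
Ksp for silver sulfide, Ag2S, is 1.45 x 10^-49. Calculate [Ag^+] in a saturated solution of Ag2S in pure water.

[Ag^+] = 6.62 x 10^-17 M

Ag2S(s) ⇌ 2 Ag^+(aq) + S^2-(aq)
Ksp = [Ag^+]^2[S^2-]
If s mol/L of Ag2S dissolves, [Ag^+] = 2s and [S^2-] = s.
Substituting: Ksp = (2s)^2s = 4s^3
s = (1.45 x 10^-49 / 4)^(1/3) = 3.310 x 10^-17 M
[Ag^+] = 2s = 6.62 x 10^-17 M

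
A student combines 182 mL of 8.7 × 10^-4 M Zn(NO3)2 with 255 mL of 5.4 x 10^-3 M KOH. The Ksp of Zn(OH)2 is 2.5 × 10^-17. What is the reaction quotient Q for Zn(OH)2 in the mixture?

Total volume = 182 + 255 = 437 mL.
[Zn^2+] = 8.7 × 10^-4 × (182/437) = 3.62 × 10^-4 M
[OH^-] = 5.4 × 10^-3 × (255/437) = 3.15 x 10^-3 M
Zn(OH)2(s) ⇌ Zn^2+ + 2 OH^-, so Q = [Zn^2+][OH^-]^2
Q = (3.62 x 10^-4)(3.15 × 10^-3)^2 = 3.6 x 10^-9
Q > Ksp, so Zn(OH)2 will precipitate.

3.6 × 10^-9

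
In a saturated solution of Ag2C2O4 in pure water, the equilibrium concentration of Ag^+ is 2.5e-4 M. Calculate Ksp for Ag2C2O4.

Ksp ≈ 7.8 × 10^-12

Ag2C2O4(s) ⇌ 2 Ag^+ + C2O4^2-
Stoichiometry gives [C2O4^2-] = (1/2)[Ag^+] = 1.25 × 10^-4 M.
Ksp = [Ag^+]^2[C2O4^2-]
Ksp = (2.5 × 10^-4)^2 × 1.25 × 10^-4 = 7.8 × 10^-12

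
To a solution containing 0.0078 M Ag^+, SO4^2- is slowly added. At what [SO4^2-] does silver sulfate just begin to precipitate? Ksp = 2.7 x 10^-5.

[SO4^2-] = 0.44 M

Ag2SO4(s) ⇌ 2 Ag^+ + SO4^2-
Ksp = [Ag^+]^2[SO4^2-]
Precipitation begins when Q = Ksp. With [Ag^+] = 0.0078 M:
2.7 x 10^-5 = (0.0078)^2 × [SO4^2-]
[SO4^2-] = (2.7 x 10^-5 / 6.08 x 10^-5) = 4.4 × 10^-1 M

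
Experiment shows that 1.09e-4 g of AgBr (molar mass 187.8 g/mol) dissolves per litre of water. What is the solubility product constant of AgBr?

Ksp ≈ 3.37 × 10^-13

Molar solubility s = (1.09 × 10^-4 g/L) / (187.8 g/mol) = 5.804 x 10^-7 M.
AgBr(s) ⇌ Ag^+ + Br^-
With molar solubility s: [Ag^+] = s, [Br^-] = s.
Ksp = [Ag^+][Br^-]
Ksp = (s)(s) = s^2
Ksp = (5.804 x 10^-7)^2 = 3.37 × 10^-13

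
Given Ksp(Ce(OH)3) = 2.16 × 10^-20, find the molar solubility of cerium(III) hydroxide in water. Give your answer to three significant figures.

s = 5.32e-6 M

Ce(OH)3(s) <=> Ce^3+(aq) + 3 OH^-(aq)
Ksp = [Ce^3+][OH^-]^3
For each mole of Ce(OH)3 that dissolves: [Ce^3+] = s, [OH^-] = 3s.
So Ksp = s × (3s)^3 = 27s^4
s^4 = 2.16 × 10^-20 / 27, so s = 5.32 × 10^-6 M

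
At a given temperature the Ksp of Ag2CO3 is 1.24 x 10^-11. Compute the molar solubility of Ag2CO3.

1.46 × 10^-4 M

Ag2CO3(s) ⇌ 2 Ag^+(aq) + CO3^2-(aq)
Ksp = [Ag^+]^2[CO3^2-]
Let s = molar solubility. Then [Ag^+] = 2s and [CO3^2-] = s.
So Ksp = (2s)^2 × s = 4s^3
s = (1.24 x 10^-11 / 4)^(1/3) = 1.46 × 10^-4 M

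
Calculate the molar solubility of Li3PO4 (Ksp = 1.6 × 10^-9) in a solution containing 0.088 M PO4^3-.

Li3PO4(s) ⇌ 3 Li^+ + PO4^3-
Ksp = [Li^+]^3[PO4^3-]
Let s be the molar solubility in this solution. [Li^+] = 3s, [PO4^3-] = 0.088 + s ≈ 0.088 (common-ion effect: PO4^3- is already 0.088 M).
Ksp ≈ (3s)^3 × 0.088
s = 8.8 x 10^-4 M
Check: s = 8.8 × 10^-4 ≪ 0.088, so the approximation is valid.

8.8 x 10^-4 M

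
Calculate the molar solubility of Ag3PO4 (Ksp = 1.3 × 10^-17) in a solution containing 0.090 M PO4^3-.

s = 1.7 × 10^-6 M

Ag3PO4(s) <=> 3 Ag^+ + PO4^3-
Ksp = [Ag^+]^3[PO4^3-]
Let s = moles of Ag3PO4 that dissolve per litre. [Ag^+] = 3s, [PO4^3-] = 0.090 + s ≈ 0.090 (since the PO4^3- already present dominates).
Ksp ≈ (3s)^3 × 0.090
s = 1.7 × 10^-6 M
Check: s = 1.7 x 10^-6 ≪ 0.090, so the approximation is valid.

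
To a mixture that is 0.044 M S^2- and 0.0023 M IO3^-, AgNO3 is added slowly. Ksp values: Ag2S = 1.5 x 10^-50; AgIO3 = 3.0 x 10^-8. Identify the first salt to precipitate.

Precipitation of each salt starts when its ion product equals its Ksp.
For Ag2S: 1.5 x 10^-50 = 0.044 × [Ag^+]^2  ⇒  [Ag^+] = 5.8 x 10^-25 M.
For AgIO3: 3.0 x 10^-8 = 0.0023 × [Ag^+]  ⇒  [Ag^+] = 1.3 × 10^-5 M.
The salt with the lower threshold [Ag^+] precipitates first: Ag2S.

Ag2S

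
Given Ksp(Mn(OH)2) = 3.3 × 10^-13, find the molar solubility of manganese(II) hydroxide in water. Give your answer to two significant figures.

Mn(OH)2(s) <=> Mn^2+(aq) + 2 OH^-(aq)
Ksp = [Mn^2+][OH^-]^2
Let s = molar solubility. Then [Mn^2+] = s and [OH^-] = 2s.
So Ksp = s × (2s)^2 = 4s^3
Solving, s = (3.3 × 10^-13/4)^(1/3) = 4.4 × 10^-5 M

4.4 x 10^-5 M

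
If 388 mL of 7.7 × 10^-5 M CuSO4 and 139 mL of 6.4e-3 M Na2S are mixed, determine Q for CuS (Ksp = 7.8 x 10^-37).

Total volume = 388 + 139 = 527 mL.
[Cu^2+] = 7.7 × 10^-5 × (388/527) = 5.67 x 10^-5 M
[S^2-] = 6.4 x 10^-3 × (139/527) = 1.69 × 10^-3 M
CuS(s) <=> Cu^2+ + S^2-, so Q = [Cu^2+][S^2-]
Q = (5.67 x 10^-5)(1.69 × 10^-3) = 9.6 × 10^-8
Q > Ksp, so CuS will precipitate.

Q = 9.6 x 10^-8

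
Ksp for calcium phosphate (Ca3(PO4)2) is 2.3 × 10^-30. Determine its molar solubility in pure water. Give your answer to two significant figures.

Ca3(PO4)2(s) <=> 3 Ca^2+(aq) + 2 PO4^3-(aq)
Ksp = [Ca^2+]^3[PO4^3-]^2
If s mol/L of Ca3(PO4)2 dissolves, [Ca^2+] = 3s and [PO4^3-] = 2s.
Substituting: Ksp = (3s)^3(2s)^2 = 108s^5
Solving, s = (2.3 × 10^-30/108)^(1/5) = 4.6 × 10^-7 M

4.6 x 10^-7 M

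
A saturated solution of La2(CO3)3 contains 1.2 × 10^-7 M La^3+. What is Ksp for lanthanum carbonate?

La2(CO3)3(s) ⇌ 2 La^3+(aq) + 3 CO3^2-(aq)
Stoichiometry gives [CO3^2-] = (3/2)[La^3+] = 1.80 × 10^-7 M.
Ksp = [La^3+]^2[CO3^2-]^3
Ksp = (1.2 × 10^-7)^2 × (1.80 × 10^-7)^3 = 8.4 × 10^-35

Ksp ≈ 8.4 × 10^-35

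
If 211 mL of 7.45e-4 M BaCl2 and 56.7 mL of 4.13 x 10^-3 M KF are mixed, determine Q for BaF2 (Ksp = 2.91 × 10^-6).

Total volume = 211 + 56.7 = 267.7 mL.
[Ba^2+] = 7.45 × 10^-4 × (211/267.7) = 5.872 × 10^-4 M
[F^-] = 4.13 x 10^-3 × (56.7/267.7) = 8.748 x 10^-4 M
BaF2(s) ⇌ Ba^2+(aq) + 2 F^-(aq), so Q = [Ba^2+][F^-]^2
Q = (5.872 × 10^-4)(8.748 × 10^-4)^2 = 4.49 × 10^-10
Q < Ksp, so no precipitate of BaF2 forms.

4.49 x 10^-10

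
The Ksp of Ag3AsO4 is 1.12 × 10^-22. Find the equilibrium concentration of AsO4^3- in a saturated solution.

[AsO4^3-] = 1.43e-6 M

Ag3AsO4(s) ⇌ 3 Ag^+(aq) + AsO4^3-(aq)
Ksp = [Ag^+]^3[AsO4^3-]
Let s = molar solubility. Then [Ag^+] = 3s and [AsO4^3-] = s.
Substituting: Ksp = (3s)^3s = 27s^4
s^4 = 1.12 × 10^-22 / 27, so s = 1.427 × 10^-6 M
[AsO4^3-] = s = 1.43 x 10^-6 M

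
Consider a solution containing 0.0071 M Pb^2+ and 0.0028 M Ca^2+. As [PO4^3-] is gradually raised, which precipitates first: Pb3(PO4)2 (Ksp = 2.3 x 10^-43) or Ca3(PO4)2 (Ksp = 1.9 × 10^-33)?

Pb3(PO4)2

Precipitation of each salt starts when its ion product equals its Ksp.
For Pb3(PO4)2: 2.3 x 10^-43 = (0.0071)^3 × [PO4^3-]^2  ⇒  [PO4^3-] = 8.0 × 10^-19 M.
For Ca3(PO4)2: 1.9 × 10^-33 = (0.0028)^3 × [PO4^3-]^2  ⇒  [PO4^3-] = 2.9 x 10^-13 M.
The salt with the lower threshold [PO4^3-] precipitates first: Pb3(PO4)2.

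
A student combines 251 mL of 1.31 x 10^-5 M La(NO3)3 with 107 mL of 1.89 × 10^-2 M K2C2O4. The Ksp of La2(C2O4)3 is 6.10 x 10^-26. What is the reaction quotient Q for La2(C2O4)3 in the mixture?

Total volume = 251 + 107 = 358 mL.
[La^3+] = 1.31 × 10^-5 × (251/358) = 9.185 x 10^-6 M
[C2O4^2-] = 1.89 x 10^-2 × (107/358) = 5.649 × 10^-3 M
La2(C2O4)3(s) ⇌ 2 La^3+(aq) + 3 C2O4^2-(aq), so Q = [La^3+]^2[C2O4^2-]^3
Q = (9.185 x 10^-6)^2(5.649 x 10^-3)^3 = 1.52 × 10^-17
Q > Ksp, so La2(C2O4)3 will precipitate.

Q ≈ 1.52 x 10^-17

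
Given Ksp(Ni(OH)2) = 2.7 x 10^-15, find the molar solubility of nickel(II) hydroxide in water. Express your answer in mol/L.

8.8e-6 M

Ni(OH)2(s) <=> Ni^2+ + 2 OH^-
Ksp = [Ni^2+][OH^-]^2
Let s = molar solubility. Then [Ni^2+] = s and [OH^-] = 2s.
So Ksp = s × (2s)^2 = 4s^3
Solving, s = (2.7 x 10^-15/4)^(1/3) = 8.8 x 10^-6 M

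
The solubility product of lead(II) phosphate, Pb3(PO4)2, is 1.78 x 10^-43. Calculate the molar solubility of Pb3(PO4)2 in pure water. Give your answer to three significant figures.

Pb3(PO4)2(s) ⇌ 3 Pb^2+ + 2 PO4^3-
Ksp = [Pb^2+]^3[PO4^3-]^2
For each mole of Pb3(PO4)2 that dissolves: [Pb^2+] = 3s, [PO4^3-] = 2s.
Ksp = (3s)^3(2s)^2 = 108s^5
s^5 = 1.78 x 10^-43 / 108, so s = 1.11 × 10^-9 M

1.11 × 10^-9 M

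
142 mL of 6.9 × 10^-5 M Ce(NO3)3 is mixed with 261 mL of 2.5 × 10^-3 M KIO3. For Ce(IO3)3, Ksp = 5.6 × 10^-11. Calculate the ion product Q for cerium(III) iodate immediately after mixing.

Total volume = 142 + 261 = 403 mL.
[Ce^3+] = 6.9 × 10^-5 × (142/403) = 2.43 × 10^-5 M
[IO3^-] = 2.5 × 10^-3 × (261/403) = 1.62 x 10^-3 M
Ce(IO3)3(s) ⇌ Ce^3+(aq) + 3 IO3^-(aq), so Q = [Ce^3+][IO3^-]^3
Q = (2.43 × 10^-5)(1.62 × 10^-3)^3 = 1.0 × 10^-13
Q < Ksp, so no precipitate of Ce(IO3)3 forms.

Q = 1.0 × 10^-13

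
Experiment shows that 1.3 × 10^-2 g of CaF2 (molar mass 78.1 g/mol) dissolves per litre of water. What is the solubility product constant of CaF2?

1.8e-11

Molar solubility s = (1.3 × 10^-2 g/L) / (78.1 g/mol) = 1.66 × 10^-4 M.
CaF2(s) <=> Ca^2+(aq) + 2 F^-(aq)
With molar solubility s: [Ca^2+] = s, [F^-] = 2s.
Ksp = [Ca^2+][F^-]^2
Ksp = s(2s)^2 = 4s^3
Ksp = 4 × (1.66 × 10^-4)^3 = 1.8 x 10^-11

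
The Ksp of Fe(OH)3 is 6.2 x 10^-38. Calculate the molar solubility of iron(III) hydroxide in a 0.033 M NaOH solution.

Fe(OH)3(s) ⇌ Fe^3+(aq) + 3 OH^-(aq)
Ksp = [Fe^3+][OH^-]^3
Let s be the molar solubility in this solution. [Fe^3+] = s, [OH^-] = 0.033 + 3s ≈ 0.033 (common-ion effect: OH^- is already 0.033 M).
Ksp ≈ s × (0.033)^3
s = 1.7 × 10^-33 M
Check: 3s = 5.2 x 10^-33 ≪ 0.033, so the approximation is valid.

1.7 × 10^-33 M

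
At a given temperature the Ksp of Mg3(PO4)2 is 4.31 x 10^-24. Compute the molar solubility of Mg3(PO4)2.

8.32e-6 M

Mg3(PO4)2(s) ⇌ 3 Mg^2+ + 2 PO4^3-
Ksp = [Mg^2+]^3[PO4^3-]^2
If s mol/L of Mg3(PO4)2 dissolves, [Mg^2+] = 3s and [PO4^3-] = 2s.
So Ksp = (3s)^3 × (2s)^2 = 108s^5
s^5 = 4.31 x 10^-24 / 108, so s = 8.32 x 10^-6 M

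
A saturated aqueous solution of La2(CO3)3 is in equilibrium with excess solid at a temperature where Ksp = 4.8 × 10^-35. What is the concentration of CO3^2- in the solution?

La2(CO3)3(s) <=> 2 La^3+(aq) + 3 CO3^2-(aq)
Ksp = [La^3+]^2[CO3^2-]^3
For each mole of La2(CO3)3 that dissolves: [La^3+] = 2s, [CO3^2-] = 3s.
Substituting: Ksp = (2s)^2(3s)^3 = 108s^5
s = (4.8 × 10^-35 / 108)^(1/5) = 5.36 × 10^-8 M
[CO3^2-] = 3s = 1.6 x 10^-7 M

1.6 x 10^-7 M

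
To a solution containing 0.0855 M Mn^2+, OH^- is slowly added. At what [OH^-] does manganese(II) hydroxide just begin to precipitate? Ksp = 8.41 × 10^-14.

Mn(OH)2(s) <=> Mn^2+(aq) + 2 OH^-(aq)
Ksp = [Mn^2+][OH^-]^2
Precipitation begins when Q = Ksp. With [Mn^2+] = 0.0855 M:
8.41 × 10^-14 = (0.0855) × [OH^-]^2
[OH^-] = (8.41 × 10^-14 / 8.55 × 10^-2)^(1/2) = 9.92 x 10^-7 M

[OH^-] = 9.92 x 10^-7 M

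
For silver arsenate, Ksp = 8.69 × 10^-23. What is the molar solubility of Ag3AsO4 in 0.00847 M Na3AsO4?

Ag3AsO4(s) ⇌ 3 Ag^+(aq) + AsO4^3-(aq)
Ksp = [Ag^+]^3[AsO4^3-]
Let s be the molar solubility in this solution. [Ag^+] = 3s, [AsO4^3-] = 0.00847 + s ≈ 0.00847 (since AsO4^3- from Na3AsO4 dominates).
Ksp ≈ (3s)^3 × 0.00847
s = 7.24 × 10^-8 M
Check: s = 7.2 x 10^-8 ≪ 0.00847, so the approximation is valid.

s = 7.24 × 10^-8 M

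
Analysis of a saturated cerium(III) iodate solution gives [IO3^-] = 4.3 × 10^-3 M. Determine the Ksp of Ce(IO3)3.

Ksp = 1.1 × 10^-10

Ce(IO3)3(s) ⇌ Ce^3+ + 3 IO3^-
Stoichiometry gives [Ce^3+] = (1/3)[IO3^-] = 1.43 x 10^-3 M.
Ksp = [Ce^3+][IO3^-]^3
Ksp = 1.43 × 10^-3 × (4.3 × 10^-3)^3 = 1.1 x 10^-10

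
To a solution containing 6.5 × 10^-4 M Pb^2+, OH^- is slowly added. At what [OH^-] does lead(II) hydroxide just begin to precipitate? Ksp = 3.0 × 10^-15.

2.1e-6 M

Pb(OH)2(s) ⇌ Pb^2+ + 2 OH^-
Ksp = [Pb^2+][OH^-]^2
Precipitation begins when Q = Ksp. With [Pb^2+] = 6.5 × 10^-4 M:
3.0 × 10^-15 = (6.5 × 10^-4) × [OH^-]^2
[OH^-] = (3.0 × 10^-15 / 6.5 x 10^-4)^(1/2) = 2.1 × 10^-6 M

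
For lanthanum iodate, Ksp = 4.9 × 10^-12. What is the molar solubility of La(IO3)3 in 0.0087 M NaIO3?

La(IO3)3(s) ⇌ La^3+ + 3 IO3^-
Ksp = [La^3+][IO3^-]^3
If s mol/L dissolves here, [La^3+] = s, [IO3^-] = 0.0087 + 3s ≈ 0.0087 (common-ion effect: IO3^- is already 0.0087 M).
Ksp ≈ s × (0.0087)^3
s = 7.4 x 10^-6 M
Check: 3s = 2.2 × 10^-5 ≪ 0.0087, so the approximation is valid.

s = 7.4e-6 M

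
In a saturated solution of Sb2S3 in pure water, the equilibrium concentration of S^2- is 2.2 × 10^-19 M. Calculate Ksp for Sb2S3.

Sb2S3(s) ⇌ 2 Sb^3+(aq) + 3 S^2-(aq)
Stoichiometry gives [Sb^3+] = (2/3)[S^2-] = 1.47 x 10^-19 M.
Ksp = [Sb^3+]^2[S^2-]^3
Ksp = (1.47 × 10^-19)^2 × (2.2 x 10^-19)^3 = 2.3 × 10^-94

2.3 × 10^-94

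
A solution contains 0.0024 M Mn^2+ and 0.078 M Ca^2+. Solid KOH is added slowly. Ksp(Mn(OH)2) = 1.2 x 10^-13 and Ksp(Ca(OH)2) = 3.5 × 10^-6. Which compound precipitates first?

Mn(OH)2

Precipitation of each salt starts when its ion product equals its Ksp.
For Mn(OH)2: 1.2 x 10^-13 = 0.0024 × [OH^-]^2  ⇒  [OH^-] = 7.1 × 10^-6 M.
For Ca(OH)2: 3.5 × 10^-6 = 0.078 × [OH^-]^2  ⇒  [OH^-] = 6.7 × 10^-3 M.
The salt with the lower threshold [OH^-] precipitates first: Mn(OH)2.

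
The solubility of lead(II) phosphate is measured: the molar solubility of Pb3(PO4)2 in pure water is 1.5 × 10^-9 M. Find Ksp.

Pb3(PO4)2(s) <=> 3 Pb^2+ + 2 PO4^3-
For each mole of Pb3(PO4)2 that dissolves: [Pb^2+] = 3s, [PO4^3-] = 2s.
Ksp = [Pb^2+]^3[PO4^3-]^2
Ksp = (3s)^3(2s)^2 = 108s^5
With s = 1.5 x 10^-9: Ksp = 8.2 × 10^-43

8.2 × 10^-43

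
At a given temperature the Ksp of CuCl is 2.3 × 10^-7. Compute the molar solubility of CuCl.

4.8 x 10^-4 M

CuCl(s) ⇌ Cu^+ + Cl^-
Ksp = [Cu^+][Cl^-]
If s mol/L of CuCl dissolves, [Cu^+] = s and [Cl^-] = s.
Ksp = s × s = s^2
s = √(2.3 × 10^-7) = 4.8 × 10^-4 M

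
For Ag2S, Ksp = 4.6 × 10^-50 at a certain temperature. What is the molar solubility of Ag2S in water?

Ag2S(s) ⇌ 2 Ag^+ + S^2-
Ksp = [Ag^+]^2[S^2-]
If s mol/L of Ag2S dissolves, [Ag^+] = 2s and [S^2-] = s.
So Ksp = (2s)^2 × s = 4s^3
s = (4.6 × 10^-50 / 4)^(1/3) = 2.3 × 10^-17 M

s ≈ 2.3e-17 M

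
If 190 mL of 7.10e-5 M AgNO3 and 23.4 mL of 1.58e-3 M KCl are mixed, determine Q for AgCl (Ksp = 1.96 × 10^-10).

Q = 1.10 × 10^-8

Total volume = 190 + 23.4 = 213.4 mL.
[Ag^+] = 7.10 × 10^-5 × (190/213.4) = 6.321 x 10^-5 M
[Cl^-] = 1.58 × 10^-3 × (23.4/213.4) = 1.733 × 10^-4 M
AgCl(s) <=> Ag^+ + Cl^-, so Q = [Ag^+][Cl^-]
Q = (6.321 x 10^-5)(1.733 × 10^-4) = 1.10 x 10^-8
Q > Ksp, so AgCl will precipitate.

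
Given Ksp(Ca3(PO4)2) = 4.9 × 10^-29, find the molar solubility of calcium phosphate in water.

s = 8.5 × 10^-7 M

Ca3(PO4)2(s) <=> 3 Ca^2+(aq) + 2 PO4^3-(aq)
Ksp = [Ca^2+]^3[PO4^3-]^2
For each mole of Ca3(PO4)2 that dissolves: [Ca^2+] = 3s, [PO4^3-] = 2s.
Ksp = (3s)^3(2s)^2 = 108s^5
s^5 = 4.9 × 10^-29 / 108, so s = 8.5 × 10^-7 M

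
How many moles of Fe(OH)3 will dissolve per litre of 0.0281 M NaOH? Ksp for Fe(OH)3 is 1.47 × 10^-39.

s ≈ 6.63e-35 M

Fe(OH)3(s) <=> Fe^3+ + 3 OH^-
Ksp = [Fe^3+][OH^-]^3
Let s be the molar solubility in this solution. [Fe^3+] = s, [OH^-] = 0.0281 + 3s ≈ 0.0281 (Ksp is small, so little additional dissolves).
Ksp ≈ s × (0.0281)^3
s = 6.63 × 10^-35 M
Check: 3s = 2.0 × 10^-34 ≪ 0.0281, so the approximation is valid.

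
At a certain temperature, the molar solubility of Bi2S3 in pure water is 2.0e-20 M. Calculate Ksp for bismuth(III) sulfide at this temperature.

3.5 × 10^-97

Bi2S3(s) <=> 2 Bi^3+ + 3 S^2-
For each mole of Bi2S3 that dissolves: [Bi^3+] = 2s, [S^2-] = 3s.
Ksp = [Bi^3+]^2[S^2-]^3
So Ksp = (2s)^2 × (3s)^3 = 108s^5
Ksp = 108 × (2.0 x 10^-20)^5 = 3.5 × 10^-97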